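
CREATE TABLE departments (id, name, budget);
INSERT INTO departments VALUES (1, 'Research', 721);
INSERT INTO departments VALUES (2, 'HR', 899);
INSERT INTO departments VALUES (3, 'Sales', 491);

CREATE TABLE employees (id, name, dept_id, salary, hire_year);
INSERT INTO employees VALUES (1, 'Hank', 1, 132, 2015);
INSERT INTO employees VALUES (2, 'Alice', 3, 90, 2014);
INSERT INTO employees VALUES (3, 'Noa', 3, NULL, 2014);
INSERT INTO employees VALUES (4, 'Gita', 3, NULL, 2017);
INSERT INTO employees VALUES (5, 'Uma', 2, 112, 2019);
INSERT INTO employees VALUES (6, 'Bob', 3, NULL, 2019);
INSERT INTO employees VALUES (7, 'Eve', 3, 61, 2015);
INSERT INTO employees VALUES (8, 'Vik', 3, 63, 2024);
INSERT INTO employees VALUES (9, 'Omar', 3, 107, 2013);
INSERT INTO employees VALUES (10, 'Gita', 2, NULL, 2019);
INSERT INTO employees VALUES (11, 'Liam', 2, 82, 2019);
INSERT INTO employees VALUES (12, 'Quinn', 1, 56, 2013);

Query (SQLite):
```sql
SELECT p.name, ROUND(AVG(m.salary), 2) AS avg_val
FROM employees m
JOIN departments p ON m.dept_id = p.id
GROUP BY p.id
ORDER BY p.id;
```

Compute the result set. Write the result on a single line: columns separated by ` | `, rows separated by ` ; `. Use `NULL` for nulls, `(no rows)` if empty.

Join each employees row to its departments via dept_id.
Group joined rows by departments.id; compute ROUND(AVG(m.salary), 2) per group.
  1: ids {1, 12} → ROUND(AVG(m.salary), 2)=94
  2: ids {5, 10, 11} → ROUND(AVG(m.salary), 2)=97
  3: ids {2, 3, 4, 6, 7, 8, 9} → ROUND(AVG(m.salary), 2)=80.25

Research | 94 ; HR | 97 ; Sales | 80.25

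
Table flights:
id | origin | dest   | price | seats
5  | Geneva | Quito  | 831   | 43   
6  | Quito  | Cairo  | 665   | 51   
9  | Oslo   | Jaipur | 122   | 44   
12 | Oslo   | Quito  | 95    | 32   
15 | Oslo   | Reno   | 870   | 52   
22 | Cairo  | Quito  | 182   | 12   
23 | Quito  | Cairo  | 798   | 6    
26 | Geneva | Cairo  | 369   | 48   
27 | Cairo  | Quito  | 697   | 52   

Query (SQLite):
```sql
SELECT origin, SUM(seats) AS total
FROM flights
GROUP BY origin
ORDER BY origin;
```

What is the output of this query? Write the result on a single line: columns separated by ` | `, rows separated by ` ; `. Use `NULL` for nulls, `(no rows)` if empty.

Partition flights by origin; compute SUM(seats) within each group.
  Cairo: ids {22, 27} → SUM(seats)=64
  Geneva: ids {5, 26} → SUM(seats)=91
  Oslo: ids {9, 12, 15} → SUM(seats)=128
  Quito: ids {6, 23} → SUM(seats)=57

Cairo | 64 ; Geneva | 91 ; Oslo | 128 ; Quito | 57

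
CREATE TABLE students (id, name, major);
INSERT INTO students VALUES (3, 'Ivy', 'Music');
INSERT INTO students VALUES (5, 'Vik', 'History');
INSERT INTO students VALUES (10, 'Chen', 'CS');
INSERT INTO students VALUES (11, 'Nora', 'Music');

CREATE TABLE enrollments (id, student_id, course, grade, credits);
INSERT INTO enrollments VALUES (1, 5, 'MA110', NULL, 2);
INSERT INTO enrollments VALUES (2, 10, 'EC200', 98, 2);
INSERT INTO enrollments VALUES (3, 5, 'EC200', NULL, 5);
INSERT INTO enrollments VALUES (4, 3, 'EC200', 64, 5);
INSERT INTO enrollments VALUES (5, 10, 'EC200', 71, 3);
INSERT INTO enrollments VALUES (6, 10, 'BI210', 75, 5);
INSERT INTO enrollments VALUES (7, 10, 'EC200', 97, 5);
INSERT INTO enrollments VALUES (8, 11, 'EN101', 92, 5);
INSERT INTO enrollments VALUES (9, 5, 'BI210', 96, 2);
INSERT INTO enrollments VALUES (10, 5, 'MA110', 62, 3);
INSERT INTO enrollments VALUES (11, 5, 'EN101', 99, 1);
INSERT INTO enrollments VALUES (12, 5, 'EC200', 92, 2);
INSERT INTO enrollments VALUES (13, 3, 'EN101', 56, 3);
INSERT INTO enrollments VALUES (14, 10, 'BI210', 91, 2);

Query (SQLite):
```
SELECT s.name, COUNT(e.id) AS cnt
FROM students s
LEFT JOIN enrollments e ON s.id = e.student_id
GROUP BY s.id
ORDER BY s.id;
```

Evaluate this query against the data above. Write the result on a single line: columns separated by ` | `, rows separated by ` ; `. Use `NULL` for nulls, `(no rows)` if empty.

Ivy | 2 ; Vik | 6 ; Chen | 5 ; Nora | 1

LEFT JOIN keeps every students row; unmatched ones get NULL for enrollments columns.
Group by students.id and compute COUNT(e.id). COUNT(col) of an all-NULL group is 0.
  3: ids {4, 13} → COUNT(e.id)=2
  5: ids {1, 3, 9, 10, 11, 12} → COUNT(e.id)=6
  10: ids {2, 5, 6, 7, 14} → COUNT(e.id)=5
  11: ids {8} → COUNT(e.id)=1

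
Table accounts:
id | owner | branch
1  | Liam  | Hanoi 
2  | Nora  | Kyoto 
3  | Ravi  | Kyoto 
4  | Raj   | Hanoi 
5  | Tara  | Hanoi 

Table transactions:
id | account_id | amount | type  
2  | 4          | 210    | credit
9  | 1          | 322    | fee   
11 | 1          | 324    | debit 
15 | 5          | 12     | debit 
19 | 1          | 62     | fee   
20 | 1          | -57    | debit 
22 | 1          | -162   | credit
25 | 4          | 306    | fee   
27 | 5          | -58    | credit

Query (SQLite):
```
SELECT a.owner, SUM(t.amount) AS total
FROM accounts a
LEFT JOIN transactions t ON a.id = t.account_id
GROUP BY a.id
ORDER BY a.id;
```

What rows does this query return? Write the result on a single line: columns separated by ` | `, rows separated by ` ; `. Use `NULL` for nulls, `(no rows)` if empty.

Liam | 489 ; Nora | NULL ; Ravi | NULL ; Raj | 516 ; Tara | -46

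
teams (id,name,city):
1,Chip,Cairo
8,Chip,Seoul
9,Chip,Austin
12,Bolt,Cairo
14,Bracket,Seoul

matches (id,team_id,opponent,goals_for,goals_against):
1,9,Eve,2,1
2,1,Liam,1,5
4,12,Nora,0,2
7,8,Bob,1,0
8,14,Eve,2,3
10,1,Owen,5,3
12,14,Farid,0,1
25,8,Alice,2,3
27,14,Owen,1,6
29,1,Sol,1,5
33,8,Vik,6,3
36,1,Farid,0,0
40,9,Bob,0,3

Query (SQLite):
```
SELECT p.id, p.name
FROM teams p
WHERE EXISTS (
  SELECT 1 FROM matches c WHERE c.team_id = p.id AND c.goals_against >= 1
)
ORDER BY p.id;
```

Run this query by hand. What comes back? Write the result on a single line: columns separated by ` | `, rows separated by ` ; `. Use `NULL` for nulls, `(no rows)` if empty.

For each teams row, check whether any matches with matching team_id has goals_against >= 1.
Keep rows where that is true.

1 | Chip ; 8 | Chip ; 9 | Chip ; 12 | Bolt ; 14 | Bracket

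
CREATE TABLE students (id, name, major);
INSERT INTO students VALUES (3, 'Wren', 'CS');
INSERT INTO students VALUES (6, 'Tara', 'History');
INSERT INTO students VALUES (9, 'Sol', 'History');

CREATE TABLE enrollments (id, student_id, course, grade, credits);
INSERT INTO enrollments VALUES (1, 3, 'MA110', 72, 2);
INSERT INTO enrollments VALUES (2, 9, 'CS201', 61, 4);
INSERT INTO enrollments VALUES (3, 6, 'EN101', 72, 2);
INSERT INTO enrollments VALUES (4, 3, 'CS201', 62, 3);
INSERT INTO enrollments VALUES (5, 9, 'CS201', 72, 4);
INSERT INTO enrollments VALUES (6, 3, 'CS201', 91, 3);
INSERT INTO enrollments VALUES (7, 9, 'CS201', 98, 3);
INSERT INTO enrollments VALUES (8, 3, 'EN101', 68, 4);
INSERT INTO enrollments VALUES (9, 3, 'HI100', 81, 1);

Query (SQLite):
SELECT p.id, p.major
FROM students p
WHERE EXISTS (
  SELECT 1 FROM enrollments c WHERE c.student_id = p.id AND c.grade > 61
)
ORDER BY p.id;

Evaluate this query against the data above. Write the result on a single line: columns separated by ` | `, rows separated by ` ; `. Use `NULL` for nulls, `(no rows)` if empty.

3 | CS ; 6 | History ; 9 | History

For each students row, check whether any enrollments with matching student_id has grade > 61.
Keep rows where that is true.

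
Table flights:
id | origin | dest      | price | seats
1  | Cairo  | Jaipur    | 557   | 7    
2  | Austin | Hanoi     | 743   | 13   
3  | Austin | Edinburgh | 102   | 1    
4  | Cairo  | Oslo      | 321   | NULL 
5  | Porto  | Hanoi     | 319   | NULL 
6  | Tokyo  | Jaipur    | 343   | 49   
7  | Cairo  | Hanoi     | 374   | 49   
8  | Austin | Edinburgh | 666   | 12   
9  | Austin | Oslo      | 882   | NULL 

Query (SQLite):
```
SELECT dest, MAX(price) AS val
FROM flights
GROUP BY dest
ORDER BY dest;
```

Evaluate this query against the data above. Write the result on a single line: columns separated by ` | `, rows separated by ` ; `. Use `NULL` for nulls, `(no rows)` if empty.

Edinburgh | 666 ; Hanoi | 743 ; Jaipur | 557 ; Oslo | 882

Partition flights by dest; compute MAX(price) within each group.
  Edinburgh: ids {3, 8} → MAX(price)=666
  Hanoi: ids {2, 5, 7} → MAX(price)=743
  Jaipur: ids {1, 6} → MAX(price)=557
  Oslo: ids {4, 9} → MAX(price)=882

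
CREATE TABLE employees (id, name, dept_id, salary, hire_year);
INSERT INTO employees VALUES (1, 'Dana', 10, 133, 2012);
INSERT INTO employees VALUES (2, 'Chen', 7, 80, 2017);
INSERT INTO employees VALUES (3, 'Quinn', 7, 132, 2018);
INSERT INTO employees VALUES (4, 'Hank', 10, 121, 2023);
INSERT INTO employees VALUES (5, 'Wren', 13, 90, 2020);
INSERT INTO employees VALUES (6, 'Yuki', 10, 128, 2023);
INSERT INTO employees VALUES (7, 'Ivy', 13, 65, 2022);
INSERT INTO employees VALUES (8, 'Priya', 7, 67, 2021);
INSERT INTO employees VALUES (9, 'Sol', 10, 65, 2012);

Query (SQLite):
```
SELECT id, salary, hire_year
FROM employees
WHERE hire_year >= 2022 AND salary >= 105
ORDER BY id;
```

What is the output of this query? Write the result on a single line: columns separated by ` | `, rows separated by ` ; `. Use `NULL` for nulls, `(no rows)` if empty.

4 | 121 | 2023 ; 6 | 128 | 2023

hire_year >= 2022: ids {4, 6, 7}
salary >= 105: ids {1, 3, 4, 6}
Combine with AND.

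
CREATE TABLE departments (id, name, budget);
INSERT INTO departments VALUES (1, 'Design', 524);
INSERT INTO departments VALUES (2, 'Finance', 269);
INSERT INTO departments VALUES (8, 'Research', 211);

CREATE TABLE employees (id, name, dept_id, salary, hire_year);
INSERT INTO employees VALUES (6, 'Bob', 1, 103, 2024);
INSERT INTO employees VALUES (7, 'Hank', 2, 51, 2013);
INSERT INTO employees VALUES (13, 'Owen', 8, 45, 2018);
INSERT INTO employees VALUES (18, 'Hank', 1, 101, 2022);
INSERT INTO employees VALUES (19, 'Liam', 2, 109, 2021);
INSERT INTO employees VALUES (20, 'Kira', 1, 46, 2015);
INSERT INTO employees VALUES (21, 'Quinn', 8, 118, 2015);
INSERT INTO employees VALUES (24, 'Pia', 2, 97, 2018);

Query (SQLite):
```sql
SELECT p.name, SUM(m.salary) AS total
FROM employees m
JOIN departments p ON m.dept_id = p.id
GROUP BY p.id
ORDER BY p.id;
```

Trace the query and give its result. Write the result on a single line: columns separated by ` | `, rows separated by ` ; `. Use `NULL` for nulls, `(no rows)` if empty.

Join each employees row to its departments via dept_id.
Group joined rows by departments.id; compute SUM(m.salary) per group.
  1: ids {6, 18, 20} → SUM(m.salary)=250
  2: ids {7, 19, 24} → SUM(m.salary)=257
  8: ids {13, 21} → SUM(m.salary)=163

Design | 250 ; Finance | 257 ; Research | 163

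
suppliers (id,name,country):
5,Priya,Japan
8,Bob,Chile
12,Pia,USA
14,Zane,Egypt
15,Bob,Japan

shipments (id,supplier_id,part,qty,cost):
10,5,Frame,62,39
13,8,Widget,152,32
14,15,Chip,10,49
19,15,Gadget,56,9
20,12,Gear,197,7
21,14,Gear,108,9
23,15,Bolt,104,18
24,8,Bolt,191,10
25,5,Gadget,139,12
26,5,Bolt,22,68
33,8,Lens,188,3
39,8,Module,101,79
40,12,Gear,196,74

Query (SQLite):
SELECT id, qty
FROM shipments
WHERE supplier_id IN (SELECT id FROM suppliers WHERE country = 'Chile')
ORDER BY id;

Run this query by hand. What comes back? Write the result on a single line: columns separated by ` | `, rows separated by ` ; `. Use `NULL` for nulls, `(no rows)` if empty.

13 | 152 ; 24 | 191 ; 33 | 188 ; 39 | 101

Inner query: suppliers.id where country = 'Chile'.
Outer: keep shipments rows whose supplier_id is in that set.
Inner query → {8}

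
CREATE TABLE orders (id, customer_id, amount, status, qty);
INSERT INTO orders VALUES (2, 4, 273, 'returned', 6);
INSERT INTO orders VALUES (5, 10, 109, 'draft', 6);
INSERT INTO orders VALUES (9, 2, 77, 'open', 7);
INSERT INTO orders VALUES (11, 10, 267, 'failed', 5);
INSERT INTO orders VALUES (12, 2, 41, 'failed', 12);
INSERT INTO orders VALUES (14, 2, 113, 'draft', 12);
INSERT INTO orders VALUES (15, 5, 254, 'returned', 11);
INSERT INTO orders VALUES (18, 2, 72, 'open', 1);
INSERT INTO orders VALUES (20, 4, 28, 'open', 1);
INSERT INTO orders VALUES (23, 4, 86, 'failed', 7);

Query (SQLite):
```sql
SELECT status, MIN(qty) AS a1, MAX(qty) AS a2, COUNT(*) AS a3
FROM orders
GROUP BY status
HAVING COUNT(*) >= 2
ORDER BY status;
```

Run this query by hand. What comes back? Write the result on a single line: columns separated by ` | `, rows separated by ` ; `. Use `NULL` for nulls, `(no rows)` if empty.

Group orders by status.
Per group compute: MIN(qty), MAX(qty), COUNT(*).
HAVING: drop groups with fewer than 2 rows.
  draft: ids {5, 14} → MIN(qty)=6, MAX(qty)=12, COUNT(*)=2
  failed: ids {11, 12, 23} → MIN(qty)=5, MAX(qty)=12, COUNT(*)=3
  open: ids {9, 18, 20} → MIN(qty)=1, MAX(qty)=7, COUNT(*)=3
  returned: ids {2, 15} → MIN(qty)=6, MAX(qty)=11, COUNT(*)=2

draft | 6 | 12 | 2 ; failed | 5 | 12 | 3 ; open | 1 | 7 | 3 ; returned | 6 | 11 | 2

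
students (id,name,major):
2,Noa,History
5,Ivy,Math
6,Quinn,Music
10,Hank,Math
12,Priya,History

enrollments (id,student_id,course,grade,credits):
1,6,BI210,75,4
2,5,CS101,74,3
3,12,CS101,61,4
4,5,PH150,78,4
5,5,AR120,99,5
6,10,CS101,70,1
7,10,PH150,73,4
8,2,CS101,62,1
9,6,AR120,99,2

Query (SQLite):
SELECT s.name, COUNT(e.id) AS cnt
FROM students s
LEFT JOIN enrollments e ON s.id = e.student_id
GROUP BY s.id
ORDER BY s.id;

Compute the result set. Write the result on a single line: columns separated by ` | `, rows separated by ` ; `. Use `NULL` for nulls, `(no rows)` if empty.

LEFT JOIN keeps every students row; unmatched ones get NULL for enrollments columns.
Group by students.id and compute COUNT(e.id). COUNT(col) of an all-NULL group is 0.
  2: ids {8} → COUNT(e.id)=1
  5: ids {2, 4, 5} → COUNT(e.id)=3
  6: ids {1, 9} → COUNT(e.id)=2
  10: ids {6, 7} → COUNT(e.id)=2
  12: ids {3} → COUNT(e.id)=1

Noa | 1 ; Ivy | 3 ; Quinn | 2 ; Hank | 2 ; Priya | 1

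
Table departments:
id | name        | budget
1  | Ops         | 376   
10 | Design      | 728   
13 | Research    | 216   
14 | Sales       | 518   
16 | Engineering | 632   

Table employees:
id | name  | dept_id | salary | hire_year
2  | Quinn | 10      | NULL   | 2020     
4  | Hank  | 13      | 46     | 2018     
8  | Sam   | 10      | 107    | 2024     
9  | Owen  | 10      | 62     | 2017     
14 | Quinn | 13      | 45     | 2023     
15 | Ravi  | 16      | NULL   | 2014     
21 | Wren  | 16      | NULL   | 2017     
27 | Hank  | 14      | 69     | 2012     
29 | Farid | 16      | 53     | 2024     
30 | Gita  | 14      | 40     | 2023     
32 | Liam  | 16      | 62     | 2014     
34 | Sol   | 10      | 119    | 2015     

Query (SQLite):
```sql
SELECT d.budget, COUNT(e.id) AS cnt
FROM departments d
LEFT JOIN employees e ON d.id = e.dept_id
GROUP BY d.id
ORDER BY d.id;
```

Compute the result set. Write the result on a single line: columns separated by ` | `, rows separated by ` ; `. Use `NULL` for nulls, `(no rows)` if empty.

LEFT JOIN keeps every departments row; unmatched ones get NULL for employees columns.
Group by departments.id and compute COUNT(e.id). COUNT(col) of an all-NULL group is 0.
  1: ids {—} → COUNT(e.id)=0
  10: ids {2, 8, 9, 34} → COUNT(e.id)=4
  13: ids {4, 14} → COUNT(e.id)=2
  14: ids {27, 30} → COUNT(e.id)=2
  16: ids {15, 21, 29, 32} → COUNT(e.id)=4

376 | 0 ; 728 | 4 ; 216 | 2 ; 518 | 2 ; 632 | 4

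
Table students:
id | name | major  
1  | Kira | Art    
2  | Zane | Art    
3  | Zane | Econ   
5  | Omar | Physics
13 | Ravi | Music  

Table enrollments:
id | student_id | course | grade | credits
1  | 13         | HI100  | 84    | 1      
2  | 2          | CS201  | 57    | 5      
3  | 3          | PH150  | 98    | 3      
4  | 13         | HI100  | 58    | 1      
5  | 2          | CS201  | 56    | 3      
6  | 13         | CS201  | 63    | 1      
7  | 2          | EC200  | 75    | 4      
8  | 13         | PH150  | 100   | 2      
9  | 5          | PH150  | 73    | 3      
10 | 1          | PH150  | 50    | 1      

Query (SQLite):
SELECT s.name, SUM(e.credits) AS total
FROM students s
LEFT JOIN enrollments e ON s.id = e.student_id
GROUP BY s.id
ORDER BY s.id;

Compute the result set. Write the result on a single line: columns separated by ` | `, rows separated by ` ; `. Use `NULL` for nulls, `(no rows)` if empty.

Kira | 1 ; Zane | 12 ; Zane | 3 ; Omar | 3 ; Ravi | 5

LEFT JOIN keeps every students row; unmatched ones get NULL for enrollments columns.
Group by students.id and compute SUM(e.credits). SUM over an all-NULL group is NULL.
  1: ids {10} → SUM(e.credits)=1
  2: ids {2, 5, 7} → SUM(e.credits)=12
  3: ids {3} → SUM(e.credits)=3
  5: ids {9} → SUM(e.credits)=3
  13: ids {1, 4, 6, 8} → SUM(e.credits)=5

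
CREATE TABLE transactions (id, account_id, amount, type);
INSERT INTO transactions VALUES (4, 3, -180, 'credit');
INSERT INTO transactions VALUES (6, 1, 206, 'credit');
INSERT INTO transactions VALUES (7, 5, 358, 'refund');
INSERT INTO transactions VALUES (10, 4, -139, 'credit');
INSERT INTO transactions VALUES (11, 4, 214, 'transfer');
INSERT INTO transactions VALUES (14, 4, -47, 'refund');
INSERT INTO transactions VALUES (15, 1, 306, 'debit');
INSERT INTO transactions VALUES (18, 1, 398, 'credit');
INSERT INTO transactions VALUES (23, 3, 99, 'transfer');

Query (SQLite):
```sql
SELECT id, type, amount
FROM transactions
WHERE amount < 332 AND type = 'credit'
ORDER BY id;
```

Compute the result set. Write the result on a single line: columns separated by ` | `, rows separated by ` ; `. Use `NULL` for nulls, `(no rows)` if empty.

amount < 332: ids {4, 6, 10, 11, 14, 15, 23}
type = 'credit': ids {4, 6, 10, 18}
Combine with AND.

4 | credit | -180 ; 6 | credit | 206 ; 10 | credit | -139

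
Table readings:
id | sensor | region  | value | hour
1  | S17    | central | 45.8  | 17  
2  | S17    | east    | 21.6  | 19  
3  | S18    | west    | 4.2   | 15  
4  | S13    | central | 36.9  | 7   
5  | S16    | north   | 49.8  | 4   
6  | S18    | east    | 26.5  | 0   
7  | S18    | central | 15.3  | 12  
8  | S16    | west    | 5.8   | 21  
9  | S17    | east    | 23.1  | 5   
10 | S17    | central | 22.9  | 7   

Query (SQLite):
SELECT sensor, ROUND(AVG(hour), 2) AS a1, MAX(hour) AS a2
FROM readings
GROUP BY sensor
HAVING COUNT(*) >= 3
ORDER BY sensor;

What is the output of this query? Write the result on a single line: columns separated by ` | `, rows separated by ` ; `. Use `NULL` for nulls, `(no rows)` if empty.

Group readings by sensor.
Per group compute: ROUND(AVG(hour), 2), MAX(hour).
HAVING: drop groups with fewer than 3 rows.
  S13: ids {4} → ROUND(AVG(hour), 2)=7, MAX(hour)=7
  S16: ids {5, 8} → ROUND(AVG(hour), 2)=12.5, MAX(hour)=21
  S17: ids {1, 2, 9, 10} → ROUND(AVG(hour), 2)=12, MAX(hour)=19
  S18: ids {3, 6, 7} → ROUND(AVG(hour), 2)=9, MAX(hour)=15

S17 | 12 | 19 ; S18 | 9 | 15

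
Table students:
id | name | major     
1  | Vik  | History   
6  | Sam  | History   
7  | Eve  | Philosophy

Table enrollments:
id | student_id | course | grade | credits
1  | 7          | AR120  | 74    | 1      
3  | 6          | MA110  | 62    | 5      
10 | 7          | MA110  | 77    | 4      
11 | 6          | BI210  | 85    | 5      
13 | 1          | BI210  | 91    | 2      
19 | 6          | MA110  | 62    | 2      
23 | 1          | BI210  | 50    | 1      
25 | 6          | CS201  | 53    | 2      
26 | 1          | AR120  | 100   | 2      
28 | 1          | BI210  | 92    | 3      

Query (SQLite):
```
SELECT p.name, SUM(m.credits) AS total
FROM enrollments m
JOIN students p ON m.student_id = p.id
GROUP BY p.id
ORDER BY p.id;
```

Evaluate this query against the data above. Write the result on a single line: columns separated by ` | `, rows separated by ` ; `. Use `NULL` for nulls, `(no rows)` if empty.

Vik | 8 ; Sam | 14 ; Eve | 5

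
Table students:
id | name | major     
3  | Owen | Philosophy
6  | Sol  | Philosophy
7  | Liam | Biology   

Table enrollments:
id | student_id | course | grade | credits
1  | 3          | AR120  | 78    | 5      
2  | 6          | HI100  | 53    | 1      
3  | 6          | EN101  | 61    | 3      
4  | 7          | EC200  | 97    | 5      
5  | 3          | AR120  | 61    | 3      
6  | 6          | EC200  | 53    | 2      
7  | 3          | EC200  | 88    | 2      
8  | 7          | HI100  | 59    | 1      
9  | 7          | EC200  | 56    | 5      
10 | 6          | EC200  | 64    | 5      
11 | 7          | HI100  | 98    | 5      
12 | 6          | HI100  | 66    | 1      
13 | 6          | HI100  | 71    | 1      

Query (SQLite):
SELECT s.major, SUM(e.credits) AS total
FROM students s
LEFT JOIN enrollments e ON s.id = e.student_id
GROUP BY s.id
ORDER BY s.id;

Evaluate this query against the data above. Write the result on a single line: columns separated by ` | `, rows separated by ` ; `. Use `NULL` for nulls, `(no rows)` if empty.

LEFT JOIN keeps every students row; unmatched ones get NULL for enrollments columns.
Group by students.id and compute SUM(e.credits). SUM over an all-NULL group is NULL.
  3: ids {1, 5, 7} → SUM(e.credits)=10
  6: ids {2, 3, 6, 10, 12, 13} → SUM(e.credits)=13
  7: ids {4, 8, 9, 11} → SUM(e.credits)=16

Philosophy | 10 ; Philosophy | 13 ; Biology | 16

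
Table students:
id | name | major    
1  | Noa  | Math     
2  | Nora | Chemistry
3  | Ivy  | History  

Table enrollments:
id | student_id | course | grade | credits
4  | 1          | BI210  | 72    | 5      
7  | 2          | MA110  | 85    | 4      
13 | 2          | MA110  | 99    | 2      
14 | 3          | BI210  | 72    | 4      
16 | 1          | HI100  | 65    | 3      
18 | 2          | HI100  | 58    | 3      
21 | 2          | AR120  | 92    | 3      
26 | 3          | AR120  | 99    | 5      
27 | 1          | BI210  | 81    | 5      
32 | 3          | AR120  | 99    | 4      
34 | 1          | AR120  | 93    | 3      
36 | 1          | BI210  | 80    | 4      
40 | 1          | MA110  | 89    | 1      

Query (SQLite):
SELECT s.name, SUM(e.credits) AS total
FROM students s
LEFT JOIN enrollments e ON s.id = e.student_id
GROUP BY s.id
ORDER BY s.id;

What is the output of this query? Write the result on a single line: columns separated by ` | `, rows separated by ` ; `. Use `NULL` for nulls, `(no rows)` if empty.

LEFT JOIN keeps every students row; unmatched ones get NULL for enrollments columns.
Group by students.id and compute SUM(e.credits). SUM over an all-NULL group is NULL.
  1: ids {4, 16, 27, 34, 36, 40} → SUM(e.credits)=21
  2: ids {7, 13, 18, 21} → SUM(e.credits)=12
  3: ids {14, 26, 32} → SUM(e.credits)=13

Noa | 21 ; Nora | 12 ; Ivy | 13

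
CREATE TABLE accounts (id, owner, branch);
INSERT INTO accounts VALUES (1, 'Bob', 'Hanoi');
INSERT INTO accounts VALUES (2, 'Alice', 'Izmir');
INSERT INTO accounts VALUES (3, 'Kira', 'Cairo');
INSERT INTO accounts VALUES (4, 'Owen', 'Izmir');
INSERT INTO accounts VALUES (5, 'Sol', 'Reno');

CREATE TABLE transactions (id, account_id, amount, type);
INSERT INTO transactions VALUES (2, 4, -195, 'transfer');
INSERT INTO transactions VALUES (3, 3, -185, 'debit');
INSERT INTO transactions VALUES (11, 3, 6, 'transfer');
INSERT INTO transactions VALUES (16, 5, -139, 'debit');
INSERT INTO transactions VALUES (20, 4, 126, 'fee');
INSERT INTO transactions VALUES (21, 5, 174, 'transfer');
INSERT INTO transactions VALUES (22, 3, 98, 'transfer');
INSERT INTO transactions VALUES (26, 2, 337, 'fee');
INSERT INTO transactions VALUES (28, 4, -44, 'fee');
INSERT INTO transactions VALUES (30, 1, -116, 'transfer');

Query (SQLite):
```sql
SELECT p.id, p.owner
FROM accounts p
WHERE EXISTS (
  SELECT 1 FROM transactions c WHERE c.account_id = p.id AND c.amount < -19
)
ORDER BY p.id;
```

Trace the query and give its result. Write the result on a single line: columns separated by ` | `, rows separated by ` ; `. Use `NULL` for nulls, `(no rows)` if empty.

For each accounts row, check whether any transactions with matching account_id has amount < -19.
Keep rows where that is true.

1 | Bob ; 3 | Kira ; 4 | Owen ; 5 | Sol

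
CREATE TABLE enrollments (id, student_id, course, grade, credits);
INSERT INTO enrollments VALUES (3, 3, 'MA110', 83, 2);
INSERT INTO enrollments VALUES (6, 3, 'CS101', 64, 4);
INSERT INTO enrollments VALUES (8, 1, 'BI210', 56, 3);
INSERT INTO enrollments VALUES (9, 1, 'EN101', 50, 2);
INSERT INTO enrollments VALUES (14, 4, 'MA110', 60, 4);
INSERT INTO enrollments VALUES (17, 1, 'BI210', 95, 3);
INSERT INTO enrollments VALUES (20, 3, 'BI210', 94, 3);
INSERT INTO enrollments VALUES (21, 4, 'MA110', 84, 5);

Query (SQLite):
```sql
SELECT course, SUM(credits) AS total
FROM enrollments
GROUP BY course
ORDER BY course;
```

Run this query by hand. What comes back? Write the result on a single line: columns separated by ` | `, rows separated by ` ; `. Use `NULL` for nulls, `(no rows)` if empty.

BI210 | 9 ; CS101 | 4 ; EN101 | 2 ; MA110 | 11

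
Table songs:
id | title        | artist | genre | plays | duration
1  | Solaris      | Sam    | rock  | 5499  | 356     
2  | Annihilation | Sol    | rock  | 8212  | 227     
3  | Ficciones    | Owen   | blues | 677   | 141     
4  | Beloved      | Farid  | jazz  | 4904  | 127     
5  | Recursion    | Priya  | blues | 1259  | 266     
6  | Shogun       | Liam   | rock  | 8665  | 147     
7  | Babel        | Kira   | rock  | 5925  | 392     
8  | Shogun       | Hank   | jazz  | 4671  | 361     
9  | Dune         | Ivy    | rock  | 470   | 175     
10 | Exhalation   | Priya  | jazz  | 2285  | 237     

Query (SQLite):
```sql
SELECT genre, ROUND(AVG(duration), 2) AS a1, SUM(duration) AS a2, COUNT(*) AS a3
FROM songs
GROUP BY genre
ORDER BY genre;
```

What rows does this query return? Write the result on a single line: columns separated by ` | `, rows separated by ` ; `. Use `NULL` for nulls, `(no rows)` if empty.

blues | 203.5 | 407 | 2 ; jazz | 241.67 | 725 | 3 ; rock | 259.4 | 1297 | 5

Group songs by genre.
Per group compute: ROUND(AVG(duration), 2), SUM(duration), COUNT(*).
  blues: ids {3, 5} → ROUND(AVG(duration), 2)=203.5, SUM(duration)=407, COUNT(*)=2
  jazz: ids {4, 8, 10} → ROUND(AVG(duration), 2)=241.67, SUM(duration)=725, COUNT(*)=3
  rock: ids {1, 2, 6, 7, 9} → ROUND(AVG(duration), 2)=259.4, SUM(duration)=1297, COUNT(*)=5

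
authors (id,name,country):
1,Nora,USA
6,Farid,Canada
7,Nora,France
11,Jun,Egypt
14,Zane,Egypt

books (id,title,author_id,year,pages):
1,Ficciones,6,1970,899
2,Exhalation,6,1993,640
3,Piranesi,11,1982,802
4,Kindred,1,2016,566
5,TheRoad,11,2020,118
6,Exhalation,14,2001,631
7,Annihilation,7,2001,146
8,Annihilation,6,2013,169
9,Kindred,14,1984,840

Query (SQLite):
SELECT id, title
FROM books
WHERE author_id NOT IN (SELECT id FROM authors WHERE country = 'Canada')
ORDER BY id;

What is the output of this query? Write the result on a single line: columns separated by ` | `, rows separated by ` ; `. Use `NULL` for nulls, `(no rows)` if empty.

Inner query: authors.id where country = 'Canada'.
Outer: keep books rows whose author_id is not in that set.
Inner query → {6}

3 | Piranesi ; 4 | Kindred ; 5 | TheRoad ; 6 | Exhalation ; 7 | Annihilation ; 9 | Kindred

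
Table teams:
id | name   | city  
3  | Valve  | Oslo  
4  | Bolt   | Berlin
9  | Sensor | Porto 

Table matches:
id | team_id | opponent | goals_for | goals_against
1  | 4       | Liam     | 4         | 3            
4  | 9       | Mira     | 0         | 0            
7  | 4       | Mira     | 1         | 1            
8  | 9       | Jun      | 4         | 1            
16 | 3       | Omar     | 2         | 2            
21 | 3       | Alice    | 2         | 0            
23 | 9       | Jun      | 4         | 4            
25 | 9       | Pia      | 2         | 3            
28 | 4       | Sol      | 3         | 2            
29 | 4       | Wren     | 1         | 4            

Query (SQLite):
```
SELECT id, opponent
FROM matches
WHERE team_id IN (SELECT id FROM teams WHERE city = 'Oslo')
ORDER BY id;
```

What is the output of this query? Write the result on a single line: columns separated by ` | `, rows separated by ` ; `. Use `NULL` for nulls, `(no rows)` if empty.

16 | Omar ; 21 | Alice

Inner query: teams.id where city = 'Oslo'.
Outer: keep matches rows whose team_id is in that set.
Inner query → {3}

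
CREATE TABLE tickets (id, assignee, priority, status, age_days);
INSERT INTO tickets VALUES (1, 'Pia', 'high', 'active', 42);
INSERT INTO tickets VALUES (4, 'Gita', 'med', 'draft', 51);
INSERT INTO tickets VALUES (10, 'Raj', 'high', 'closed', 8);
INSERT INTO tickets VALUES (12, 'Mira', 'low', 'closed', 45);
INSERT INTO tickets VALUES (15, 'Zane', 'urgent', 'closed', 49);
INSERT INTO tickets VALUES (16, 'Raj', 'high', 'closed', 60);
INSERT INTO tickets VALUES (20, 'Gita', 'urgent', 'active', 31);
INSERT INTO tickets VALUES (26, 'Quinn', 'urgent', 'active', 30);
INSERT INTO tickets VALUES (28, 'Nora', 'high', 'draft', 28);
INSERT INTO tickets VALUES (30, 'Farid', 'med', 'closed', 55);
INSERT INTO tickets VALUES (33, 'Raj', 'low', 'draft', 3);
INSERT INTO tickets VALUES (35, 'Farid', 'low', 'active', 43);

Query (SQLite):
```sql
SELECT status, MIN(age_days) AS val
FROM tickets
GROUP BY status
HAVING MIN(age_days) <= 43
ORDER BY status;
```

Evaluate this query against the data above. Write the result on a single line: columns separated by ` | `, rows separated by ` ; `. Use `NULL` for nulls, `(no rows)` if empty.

active | 30 ; closed | 8 ; draft | 3

Partition tickets by status; compute MIN(age_days) within each group.
HAVING: keep groups where MIN(age_days) <= 43.
  active: ids {1, 20, 26, 35} → MIN(age_days)=30
  closed: ids {10, 12, 15, 16, 30} → MIN(age_days)=8
  draft: ids {4, 28, 33} → MIN(age_days)=3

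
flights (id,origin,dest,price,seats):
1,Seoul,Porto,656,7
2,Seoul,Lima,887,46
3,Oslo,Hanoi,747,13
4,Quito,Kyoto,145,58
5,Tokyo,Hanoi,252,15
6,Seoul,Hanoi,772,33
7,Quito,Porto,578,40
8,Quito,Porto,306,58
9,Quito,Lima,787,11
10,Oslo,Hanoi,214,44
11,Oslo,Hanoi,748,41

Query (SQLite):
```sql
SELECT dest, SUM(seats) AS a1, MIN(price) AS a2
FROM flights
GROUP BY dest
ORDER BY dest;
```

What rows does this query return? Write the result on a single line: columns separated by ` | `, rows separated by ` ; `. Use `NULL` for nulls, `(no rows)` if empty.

Group flights by dest.
Per group compute: SUM(seats), MIN(price).
  Hanoi: ids {3, 5, 6, 10, 11} → SUM(seats)=146, MIN(price)=214
  Kyoto: ids {4} → SUM(seats)=58, MIN(price)=145
  Lima: ids {2, 9} → SUM(seats)=57, MIN(price)=787
  Porto: ids {1, 7, 8} → SUM(seats)=105, MIN(price)=306

Hanoi | 146 | 214 ; Kyoto | 58 | 145 ; Lima | 57 | 787 ; Porto | 105 | 306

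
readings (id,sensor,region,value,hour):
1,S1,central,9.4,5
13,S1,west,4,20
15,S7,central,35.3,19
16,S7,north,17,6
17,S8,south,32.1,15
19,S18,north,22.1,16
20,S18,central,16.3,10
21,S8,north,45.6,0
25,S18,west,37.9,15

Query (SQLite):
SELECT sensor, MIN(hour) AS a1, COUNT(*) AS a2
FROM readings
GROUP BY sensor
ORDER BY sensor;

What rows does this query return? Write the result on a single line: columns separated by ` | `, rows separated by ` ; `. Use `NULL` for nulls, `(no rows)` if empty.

S1 | 5 | 2 ; S18 | 10 | 3 ; S7 | 6 | 2 ; S8 | 0 | 2

Group readings by sensor.
Per group compute: MIN(hour), COUNT(*).
  S1: ids {1, 13} → MIN(hour)=5, COUNT(*)=2
  S18: ids {19, 20, 25} → MIN(hour)=10, COUNT(*)=3
  S7: ids {15, 16} → MIN(hour)=6, COUNT(*)=2
  S8: ids {17, 21} → MIN(hour)=0, COUNT(*)=2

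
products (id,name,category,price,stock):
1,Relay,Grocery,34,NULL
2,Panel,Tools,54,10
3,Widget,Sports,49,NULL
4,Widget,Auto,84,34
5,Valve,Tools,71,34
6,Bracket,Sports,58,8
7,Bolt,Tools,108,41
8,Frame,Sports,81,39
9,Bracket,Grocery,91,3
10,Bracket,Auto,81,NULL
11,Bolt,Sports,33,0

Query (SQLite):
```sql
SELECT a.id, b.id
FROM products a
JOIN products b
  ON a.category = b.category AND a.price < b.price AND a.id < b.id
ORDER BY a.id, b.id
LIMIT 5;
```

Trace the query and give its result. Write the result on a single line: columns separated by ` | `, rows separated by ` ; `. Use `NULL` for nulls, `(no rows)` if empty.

1 | 9 ; 2 | 5 ; 2 | 7 ; 3 | 6 ; 3 | 8

Pairs (a,b) with same category, a.price < b.price, a.id < b.id.
category groups: Auto:{4,10} Grocery:{1,9} Sports:{3,6,8,11} Tools:{2,5,7}
Ordered by (a.id, b.id); first 5.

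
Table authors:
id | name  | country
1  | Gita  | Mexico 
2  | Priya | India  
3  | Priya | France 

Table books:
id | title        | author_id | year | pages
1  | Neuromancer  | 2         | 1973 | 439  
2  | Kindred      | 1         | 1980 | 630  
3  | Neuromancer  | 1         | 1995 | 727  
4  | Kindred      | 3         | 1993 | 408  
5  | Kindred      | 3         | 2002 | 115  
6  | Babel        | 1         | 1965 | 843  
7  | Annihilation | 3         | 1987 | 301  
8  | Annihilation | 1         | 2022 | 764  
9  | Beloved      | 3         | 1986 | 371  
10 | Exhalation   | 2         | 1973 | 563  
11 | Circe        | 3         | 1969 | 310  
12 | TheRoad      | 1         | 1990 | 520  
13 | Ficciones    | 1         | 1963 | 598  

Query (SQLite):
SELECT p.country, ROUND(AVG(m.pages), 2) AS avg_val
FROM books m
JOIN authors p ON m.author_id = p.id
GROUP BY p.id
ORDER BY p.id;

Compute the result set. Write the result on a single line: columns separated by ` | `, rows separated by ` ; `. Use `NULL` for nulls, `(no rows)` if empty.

Join each books row to its authors via author_id.
Group joined rows by authors.id; compute ROUND(AVG(m.pages), 2) per group.
  1: ids {2, 3, 6, 8, 12, 13} → ROUND(AVG(m.pages), 2)=680.33
  2: ids {1, 10} → ROUND(AVG(m.pages), 2)=501
  3: ids {4, 5, 7, 9, 11} → ROUND(AVG(m.pages), 2)=301

Mexico | 680.33 ; India | 501 ; France | 301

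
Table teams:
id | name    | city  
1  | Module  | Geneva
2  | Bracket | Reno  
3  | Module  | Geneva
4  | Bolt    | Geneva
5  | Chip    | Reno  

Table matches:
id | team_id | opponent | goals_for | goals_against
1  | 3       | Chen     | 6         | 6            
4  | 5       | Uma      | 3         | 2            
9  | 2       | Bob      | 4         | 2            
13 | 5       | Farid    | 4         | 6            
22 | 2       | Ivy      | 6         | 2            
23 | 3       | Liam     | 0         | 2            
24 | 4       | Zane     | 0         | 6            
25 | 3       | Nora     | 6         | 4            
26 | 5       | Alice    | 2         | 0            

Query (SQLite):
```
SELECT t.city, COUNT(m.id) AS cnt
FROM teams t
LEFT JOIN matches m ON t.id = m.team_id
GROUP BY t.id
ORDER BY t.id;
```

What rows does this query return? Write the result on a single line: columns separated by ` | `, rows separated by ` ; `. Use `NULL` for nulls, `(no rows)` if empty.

LEFT JOIN keeps every teams row; unmatched ones get NULL for matches columns.
Group by teams.id and compute COUNT(m.id). COUNT(col) of an all-NULL group is 0.
  1: ids {—} → COUNT(m.id)=0
  2: ids {9, 22} → COUNT(m.id)=2
  3: ids {1, 23, 25} → COUNT(m.id)=3
  4: ids {24} → COUNT(m.id)=1
  5: ids {4, 13, 26} → COUNT(m.id)=3

Geneva | 0 ; Reno | 2 ; Geneva | 3 ; Geneva | 1 ; Reno | 3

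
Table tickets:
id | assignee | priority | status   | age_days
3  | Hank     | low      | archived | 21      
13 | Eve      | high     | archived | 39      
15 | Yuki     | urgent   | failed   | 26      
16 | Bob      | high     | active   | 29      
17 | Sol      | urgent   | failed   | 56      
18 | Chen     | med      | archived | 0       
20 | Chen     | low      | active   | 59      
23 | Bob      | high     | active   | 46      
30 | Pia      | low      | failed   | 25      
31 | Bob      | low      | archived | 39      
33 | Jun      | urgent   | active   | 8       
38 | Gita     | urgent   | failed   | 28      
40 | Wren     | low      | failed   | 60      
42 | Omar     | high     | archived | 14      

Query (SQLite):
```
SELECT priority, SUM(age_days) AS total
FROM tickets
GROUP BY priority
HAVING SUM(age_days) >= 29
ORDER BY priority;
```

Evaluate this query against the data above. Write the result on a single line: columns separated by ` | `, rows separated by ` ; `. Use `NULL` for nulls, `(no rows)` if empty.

high | 128 ; low | 204 ; urgent | 118

Partition tickets by priority; compute SUM(age_days) within each group.
HAVING: keep groups where SUM(age_days) >= 29.
  high: ids {13, 16, 23, 42} → SUM(age_days)=128
  low: ids {3, 20, 30, 31, 40} → SUM(age_days)=204
  med: ids {18} → SUM(age_days)=0
  urgent: ids {15, 17, 33, 38} → SUM(age_days)=118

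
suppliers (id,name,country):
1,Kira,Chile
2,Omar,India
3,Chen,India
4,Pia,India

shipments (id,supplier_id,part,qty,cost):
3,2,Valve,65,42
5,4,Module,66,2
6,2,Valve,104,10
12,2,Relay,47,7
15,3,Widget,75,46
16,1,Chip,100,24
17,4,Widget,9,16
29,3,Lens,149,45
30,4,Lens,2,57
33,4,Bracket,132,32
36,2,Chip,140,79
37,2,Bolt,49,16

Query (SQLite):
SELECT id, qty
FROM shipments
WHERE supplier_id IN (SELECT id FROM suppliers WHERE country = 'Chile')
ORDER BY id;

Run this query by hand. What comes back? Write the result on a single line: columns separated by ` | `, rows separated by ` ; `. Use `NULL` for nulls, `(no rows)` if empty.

16 | 100

Inner query: suppliers.id where country = 'Chile'.
Outer: keep shipments rows whose supplier_id is in that set.
Inner query → {1}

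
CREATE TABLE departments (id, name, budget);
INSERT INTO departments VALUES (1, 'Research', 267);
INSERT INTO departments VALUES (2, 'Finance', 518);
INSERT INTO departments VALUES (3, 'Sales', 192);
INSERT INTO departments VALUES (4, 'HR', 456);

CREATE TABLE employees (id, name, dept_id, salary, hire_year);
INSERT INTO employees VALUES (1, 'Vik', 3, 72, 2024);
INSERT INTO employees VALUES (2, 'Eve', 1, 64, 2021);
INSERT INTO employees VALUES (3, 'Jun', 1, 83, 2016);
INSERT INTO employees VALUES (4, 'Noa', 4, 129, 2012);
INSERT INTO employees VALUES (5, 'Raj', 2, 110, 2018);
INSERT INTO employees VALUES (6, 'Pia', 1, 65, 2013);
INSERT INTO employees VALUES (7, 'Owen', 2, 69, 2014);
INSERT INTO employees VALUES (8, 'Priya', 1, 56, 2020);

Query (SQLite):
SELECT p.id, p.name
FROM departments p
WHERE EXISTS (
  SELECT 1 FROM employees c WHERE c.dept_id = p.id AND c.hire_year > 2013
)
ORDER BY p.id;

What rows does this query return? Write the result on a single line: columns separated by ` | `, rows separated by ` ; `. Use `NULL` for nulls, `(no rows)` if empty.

For each departments row, check whether any employees with matching dept_id has hire_year > 2013.
Keep rows where that is true.

1 | Research ; 2 | Finance ; 3 | Sales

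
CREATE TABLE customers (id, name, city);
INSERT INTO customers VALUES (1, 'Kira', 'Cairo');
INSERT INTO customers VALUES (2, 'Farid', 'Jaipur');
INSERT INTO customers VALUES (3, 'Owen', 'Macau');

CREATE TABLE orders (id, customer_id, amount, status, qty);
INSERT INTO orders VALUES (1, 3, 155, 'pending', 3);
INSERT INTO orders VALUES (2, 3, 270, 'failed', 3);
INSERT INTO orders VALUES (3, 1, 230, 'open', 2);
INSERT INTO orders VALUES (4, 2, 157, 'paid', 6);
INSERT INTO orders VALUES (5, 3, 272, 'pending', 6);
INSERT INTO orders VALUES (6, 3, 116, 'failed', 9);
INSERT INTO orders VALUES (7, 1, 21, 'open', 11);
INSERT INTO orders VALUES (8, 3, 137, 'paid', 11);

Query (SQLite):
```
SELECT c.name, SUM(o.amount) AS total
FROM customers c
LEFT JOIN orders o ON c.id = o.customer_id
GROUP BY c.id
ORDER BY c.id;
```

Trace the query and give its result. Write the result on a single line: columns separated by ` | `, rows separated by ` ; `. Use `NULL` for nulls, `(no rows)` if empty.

LEFT JOIN keeps every customers row; unmatched ones get NULL for orders columns.
Group by customers.id and compute SUM(o.amount). SUM over an all-NULL group is NULL.
  1: ids {3, 7} → SUM(o.amount)=251
  2: ids {4} → SUM(o.amount)=157
  3: ids {1, 2, 5, 6, 8} → SUM(o.amount)=950

Kira | 251 ; Farid | 157 ; Owen | 950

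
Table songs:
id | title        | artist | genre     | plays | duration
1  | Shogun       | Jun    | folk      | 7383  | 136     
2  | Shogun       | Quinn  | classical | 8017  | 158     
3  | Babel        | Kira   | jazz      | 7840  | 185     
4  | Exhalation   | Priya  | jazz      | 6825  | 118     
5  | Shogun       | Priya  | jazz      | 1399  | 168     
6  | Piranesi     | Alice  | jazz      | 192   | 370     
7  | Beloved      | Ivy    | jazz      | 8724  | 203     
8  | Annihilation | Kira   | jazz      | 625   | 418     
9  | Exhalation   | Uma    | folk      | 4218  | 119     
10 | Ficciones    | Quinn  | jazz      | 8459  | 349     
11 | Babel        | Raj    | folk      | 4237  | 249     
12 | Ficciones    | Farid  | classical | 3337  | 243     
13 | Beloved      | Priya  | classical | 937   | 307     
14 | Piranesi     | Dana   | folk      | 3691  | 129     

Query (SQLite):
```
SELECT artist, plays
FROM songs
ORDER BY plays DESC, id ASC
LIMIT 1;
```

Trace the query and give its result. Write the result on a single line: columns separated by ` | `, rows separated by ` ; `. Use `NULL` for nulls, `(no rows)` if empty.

Ivy | 8724

Sort by plays desc, tiebreak id asc: (8724, id=7), (8459, id=10), (8017, id=2), (7840, id=3) …. Take first 1.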